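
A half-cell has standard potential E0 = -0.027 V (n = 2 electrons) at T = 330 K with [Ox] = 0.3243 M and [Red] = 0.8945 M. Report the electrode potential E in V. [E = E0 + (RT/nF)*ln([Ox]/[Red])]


Apply the Nernst equation: E = E0 + (RT/nF)*ln([Ox]/[Red])
Step 1: RT/nF = 8.314*330/(2*96485) = 0.01421786 V
Step 2: [Ox]/[Red] = 0.3243/0.8945 = 0.362549
Step 3: ln(0.362549) = -1.014596
Step 4: correction = 0.01421786 * -1.014596 = -0.0144 V
E = -0.027 + -0.0144 = -0.0414 V

-0.0414 V


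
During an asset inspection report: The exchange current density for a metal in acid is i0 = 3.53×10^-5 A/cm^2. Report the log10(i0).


i0 = 3.53×10^-5 A/cm^2
log10(i0) = -4.452

-4.452


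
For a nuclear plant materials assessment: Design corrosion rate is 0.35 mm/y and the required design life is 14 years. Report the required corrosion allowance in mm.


Corrosion allowance = CR × design life
CA = 0.35 * 14 = 4.9 mm

4.9 mm


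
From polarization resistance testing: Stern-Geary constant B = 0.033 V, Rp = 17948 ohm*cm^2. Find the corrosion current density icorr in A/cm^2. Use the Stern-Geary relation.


Apply the Stern-Geary relation: icorr = B / Rp
icorr = 0.033 / 17948 = 1.839×10^-6 A/cm^2

1.839×10^-6 A/cm^2


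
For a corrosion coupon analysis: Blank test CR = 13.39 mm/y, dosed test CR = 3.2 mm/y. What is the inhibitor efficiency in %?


Apply the inhibitor-efficiency definition: IE = (CR_blank − CR_inh)/CR_blank × 100
IE = (13.39 − 3.2) / 13.39 × 100
IE = 10.19 / 13.39 × 100 = 76.1 %

76.1 %


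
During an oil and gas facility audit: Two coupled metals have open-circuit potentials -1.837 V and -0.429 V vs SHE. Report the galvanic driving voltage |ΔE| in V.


Driving voltage is the absolute potential difference.
|ΔE| = |-1.837 − (-0.429)| = 1.408 V

1.408 V


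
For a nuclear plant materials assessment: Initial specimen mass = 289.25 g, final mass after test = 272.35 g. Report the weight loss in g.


Weight loss = initial − final
WL = 289.25 − 272.35 = 16.9 g

16.9 g


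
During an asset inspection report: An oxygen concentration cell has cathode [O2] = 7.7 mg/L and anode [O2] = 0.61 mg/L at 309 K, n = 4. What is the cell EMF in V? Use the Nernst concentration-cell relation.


Apply the Nernst concentration-cell relation: E = (RT/nF)*ln(C_cathode/C_anode)
RT/nF = 8.314*309/(4*96485) = 0.00665654 V
ln(7.7/0.61) = 2.53552
E = 0.00665654 * 2.53552 = 0.01688 V

0.01688 V


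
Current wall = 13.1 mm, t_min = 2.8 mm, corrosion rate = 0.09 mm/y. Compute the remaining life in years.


Apply the remaining-life relation: RL = (t_current − t_min) / CR
RL = (13.1 − 2.8) / 0.09 = 10.3 / 0.09 = 114.4 years

114.4 years


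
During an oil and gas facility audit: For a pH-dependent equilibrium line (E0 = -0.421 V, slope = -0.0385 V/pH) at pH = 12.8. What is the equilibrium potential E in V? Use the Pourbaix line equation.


Apply the Pourbaix line equation: E = E0 + slope*pH
E = -0.421 + (-0.0385)*12.8 = -0.421 + (-0.4928) = -0.9138 V
Rounded to 4 decimal places: E = -0.9138 V

-0.9138 V


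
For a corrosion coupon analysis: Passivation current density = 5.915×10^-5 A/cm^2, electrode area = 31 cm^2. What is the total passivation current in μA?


I = i_pass * A, then convert A → μA (×10^6)
I = 5.915×10^-5 * 31 * 10^6 = 1833.65 μA

1833.65 μA


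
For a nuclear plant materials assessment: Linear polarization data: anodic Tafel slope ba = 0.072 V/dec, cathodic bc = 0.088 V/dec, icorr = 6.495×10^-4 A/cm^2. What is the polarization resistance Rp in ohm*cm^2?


Apply the Stern-Geary equation: Rp = ba*bc / (2.303*icorr*(ba+bc))
ba*bc = 0.072*0.088 = 0.006336
ba+bc = 0.16; 2.303*icorr*(ba+bc) = 2.303*6.495×10^-4*0.16 = 2.3932776×10^-4
Rp = 0.006336 / 2.3932776×10^-4 = 26.5 ohm*cm^2

26.5 ohm*cm^2


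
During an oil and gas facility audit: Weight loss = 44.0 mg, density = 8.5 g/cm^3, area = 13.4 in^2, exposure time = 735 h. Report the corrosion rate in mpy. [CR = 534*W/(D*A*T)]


Apply the mpy weight-loss relation: CR = 534 * W / (D * A * T)
Numerator: 534 * 44.0 = 23496.0
Denominator: 8.5 * 13.4 * 735 = 83716.5
CR = 23496.0 / 83716.5 = 0.28066 mpy

0.28066 mpy


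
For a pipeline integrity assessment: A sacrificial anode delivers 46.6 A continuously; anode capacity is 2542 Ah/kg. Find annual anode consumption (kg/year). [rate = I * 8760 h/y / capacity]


Annual consumption = current * hours per year / capacity
Rate = 46.6 * 8760 / 2542 = 160.6 kg/year

160.6 kg/year


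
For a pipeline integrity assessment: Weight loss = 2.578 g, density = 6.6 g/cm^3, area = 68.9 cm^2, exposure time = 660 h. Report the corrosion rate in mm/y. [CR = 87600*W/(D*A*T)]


Apply the mm/y weight-loss relation: CR = 87600 * W / (D * A * T)
Numerator: 87600 * 2.578 = 225832.8
Denominator: 6.6 * 68.9 * 660 = 300128.4
CR = 225832.8 / 300128.4 = 0.75245 mm/y

0.75245 mm/y


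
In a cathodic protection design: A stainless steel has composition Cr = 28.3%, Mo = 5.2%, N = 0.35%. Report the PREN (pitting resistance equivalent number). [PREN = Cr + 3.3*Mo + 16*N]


Apply the PREN formula: PREN = Cr + 3.3*Mo + 16*N
PREN = 28.3 + 3.3*5.2 + 16*0.35
PREN = 28.3 + 17.16 + 5.6 = 51.06

51.06


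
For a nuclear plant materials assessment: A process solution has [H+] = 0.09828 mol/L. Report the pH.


pH = −log10[H+]
pH = −log10(0.09828) = 1.01

1.01


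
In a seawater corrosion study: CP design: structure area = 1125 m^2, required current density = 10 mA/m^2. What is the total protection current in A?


I = area * current density, then convert mA → A (÷1000)
I = 1125 * 10 / 1000 = 11.25 A

11.25 A


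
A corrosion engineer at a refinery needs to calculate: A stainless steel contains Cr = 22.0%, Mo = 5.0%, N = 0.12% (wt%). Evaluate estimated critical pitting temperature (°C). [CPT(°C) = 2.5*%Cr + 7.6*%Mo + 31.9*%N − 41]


Apply the ASTM G48 empirical CPT estimate: CPT(°C) = 2.5*%Cr + 7.6*%Mo + 31.9*%N − 41
2.5*22.0 = 55; 7.6*5.0 = 38; 31.9*0.12 = 3.828
CPT = 55 + 38 + 3.828 − 41 = 55.828 °C
Rounded to 0.1 °C: CPT ≈ 55.8 °C

55.8 °C


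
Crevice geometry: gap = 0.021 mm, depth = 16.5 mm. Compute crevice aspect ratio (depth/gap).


Aspect ratio = depth / gap
Ratio = 16.5 / 0.021 = 785.7

785.7


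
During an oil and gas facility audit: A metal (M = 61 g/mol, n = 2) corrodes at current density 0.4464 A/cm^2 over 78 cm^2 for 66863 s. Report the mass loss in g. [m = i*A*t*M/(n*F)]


Apply Faraday's law: m = i*A*t*M / (n*F)
Total charge passed Q = i*A*t = 0.4464*78*66863 = 2328116.1696 C
m = Q*M/(n*F) = 2328116.1696*61/(2*96485) = 735.94386 g

735.94386 g


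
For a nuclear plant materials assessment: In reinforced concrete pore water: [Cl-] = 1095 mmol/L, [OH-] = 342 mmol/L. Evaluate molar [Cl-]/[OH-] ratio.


Threshold parameter = [Cl-] / [OH-] (molar basis; both in mmol/L, so units cancel)
Ratio = 1095 / 342 = 3.2

3.2


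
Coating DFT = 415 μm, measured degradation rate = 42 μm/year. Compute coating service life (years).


Service life = thickness / degradation rate
Life = 415 / 42 = 9.9 years

9.9 years


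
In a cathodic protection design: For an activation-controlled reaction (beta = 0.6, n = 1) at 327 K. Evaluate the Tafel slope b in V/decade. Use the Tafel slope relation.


Apply the Tafel slope relation: b = 2.303*R*T/(beta*n*F)
Numerator: 2.303 * 8.314 * 327 = 6261.12
Denominator: 0.6 * 1 * 96485 = 57891.0
b = 6261.12 / 57891.0 = 0.108 V/decade

0.108 V/decade


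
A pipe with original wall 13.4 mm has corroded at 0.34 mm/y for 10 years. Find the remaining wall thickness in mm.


Remaining wall = original − CR × time
t = 13.4 − 0.34*10 = 13.4 − 3.4 = 10.0 mm

10.0 mm


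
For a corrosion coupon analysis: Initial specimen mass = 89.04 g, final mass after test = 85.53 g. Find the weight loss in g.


Weight loss = initial − final
WL = 89.04 − 85.53 = 3.51 g

3.51 g


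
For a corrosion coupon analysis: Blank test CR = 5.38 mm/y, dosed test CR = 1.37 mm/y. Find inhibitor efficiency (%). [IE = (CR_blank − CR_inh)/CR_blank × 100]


Apply the inhibitor-efficiency definition: IE = (CR_blank − CR_inh)/CR_blank × 100
IE = (5.38 − 1.37) / 5.38 × 100
IE = 4.01 / 5.38 × 100 = 74.5 %

74.5 %


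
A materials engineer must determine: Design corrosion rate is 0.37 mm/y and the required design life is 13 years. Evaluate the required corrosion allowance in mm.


Corrosion allowance = CR × design life
CA = 0.37 * 13 = 4.81 mm

4.81 mm


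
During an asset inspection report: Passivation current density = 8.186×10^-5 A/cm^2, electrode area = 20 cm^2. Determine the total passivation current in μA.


I = i_pass * A, then convert A → μA (×10^6)
I = 8.186×10^-5 * 20 * 10^6 = 1637.2 μA

1637.2 μA


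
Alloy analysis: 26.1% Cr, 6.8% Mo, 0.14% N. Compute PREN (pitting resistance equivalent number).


Apply the PREN formula: PREN = Cr + 3.3*Mo + 16*N
PREN = 26.1 + 3.3*6.8 + 16*0.14
PREN = 26.1 + 22.44 + 2.24 = 50.78

50.78


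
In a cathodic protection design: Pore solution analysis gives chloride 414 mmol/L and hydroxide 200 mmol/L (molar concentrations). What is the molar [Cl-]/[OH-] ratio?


Threshold parameter = [Cl-] / [OH-] (molar basis; both in mmol/L, so units cancel)
Ratio = 414 / 200 = 2.07

2.07


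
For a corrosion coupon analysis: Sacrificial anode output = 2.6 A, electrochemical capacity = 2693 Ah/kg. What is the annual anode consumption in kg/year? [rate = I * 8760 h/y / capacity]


Annual consumption = current * hours per year / capacity
Rate = 2.6 * 8760 / 2693 = 8.5 kg/year

8.5 kg/year


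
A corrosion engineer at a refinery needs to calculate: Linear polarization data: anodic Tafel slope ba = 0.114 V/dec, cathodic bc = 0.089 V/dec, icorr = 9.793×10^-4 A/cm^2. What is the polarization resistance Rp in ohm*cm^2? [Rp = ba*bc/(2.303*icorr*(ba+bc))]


Apply the Stern-Geary equation: Rp = ba*bc / (2.303*icorr*(ba+bc))
ba*bc = 0.114*0.089 = 0.010146
ba+bc = 0.203; 2.303*icorr*(ba+bc) = 2.303*9.793×10^-4*0.203 = 4.5783156×10^-4
Rp = 0.010146 / 4.5783156×10^-4 = 22.16 ohm*cm^2

22.16 ohm*cm^2


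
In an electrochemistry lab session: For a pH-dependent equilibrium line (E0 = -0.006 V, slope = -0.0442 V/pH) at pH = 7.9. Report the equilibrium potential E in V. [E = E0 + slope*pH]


Apply the Pourbaix line equation: E = E0 + slope*pH
E = -0.006 + (-0.0442)*7.9 = -0.006 + (-0.34918) = -0.35518 V
Rounded to 3 decimal places: E = -0.355 V

-0.355 V


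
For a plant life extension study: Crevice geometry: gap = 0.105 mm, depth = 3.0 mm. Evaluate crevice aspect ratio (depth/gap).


Aspect ratio = depth / gap
Ratio = 3.0 / 0.105 = 28.6

28.6


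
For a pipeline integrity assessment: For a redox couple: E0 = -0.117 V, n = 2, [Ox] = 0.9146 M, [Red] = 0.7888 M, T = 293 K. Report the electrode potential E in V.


Apply the Nernst equation: E = E0 + (RT/nF)*ln([Ox]/[Red])
Step 1: RT/nF = 8.314*293/(2*96485) = 0.01262373 V
Step 2: [Ox]/[Red] = 0.9146/0.7888 = 1.159483
Step 3: ln(1.159483) = 0.147974
Step 4: correction = 0.01262373 * 0.147974 = 0.0019 V
E = -0.117 + 0.0019 = -0.1151 V

-0.1151 V


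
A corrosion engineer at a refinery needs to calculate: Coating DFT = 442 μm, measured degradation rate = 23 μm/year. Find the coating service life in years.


Service life = thickness / degradation rate
Life = 442 / 23 = 19.2 years

19.2 years


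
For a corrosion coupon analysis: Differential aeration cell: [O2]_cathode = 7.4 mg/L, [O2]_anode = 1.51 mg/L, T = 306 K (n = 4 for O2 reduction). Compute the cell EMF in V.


Apply the Nernst concentration-cell relation: E = (RT/nF)*ln(C_cathode/C_anode)
RT/nF = 8.314*306/(4*96485) = 0.00659192 V
ln(7.4/1.51) = 1.58937
E = 0.00659192 * 1.58937 = 0.01048 V

0.01048 V


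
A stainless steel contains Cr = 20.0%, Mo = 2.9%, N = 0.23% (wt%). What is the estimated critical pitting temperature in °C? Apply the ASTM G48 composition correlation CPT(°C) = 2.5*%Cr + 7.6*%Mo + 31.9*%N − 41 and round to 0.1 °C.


Apply the ASTM G48 empirical CPT estimate: CPT(°C) = 2.5*%Cr + 7.6*%Mo + 31.9*%N − 41
2.5*20.0 = 50; 7.6*2.9 = 22.04; 31.9*0.23 = 7.337
CPT = 50 + 22.04 + 7.337 − 41 = 38.377 °C
Rounded to 0.1 °C: CPT ≈ 38.4 °C

38.4 °C


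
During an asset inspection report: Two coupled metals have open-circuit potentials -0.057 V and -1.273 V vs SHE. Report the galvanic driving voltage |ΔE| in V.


Driving voltage is the absolute potential difference.
|ΔE| = |-0.057 − (-1.273)| = 1.216 V

1.216 V


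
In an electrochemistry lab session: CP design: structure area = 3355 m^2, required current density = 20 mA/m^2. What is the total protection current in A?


I = area * current density, then convert mA → A (÷1000)
I = 3355 * 20 / 1000 = 67.1 A

67.1 A


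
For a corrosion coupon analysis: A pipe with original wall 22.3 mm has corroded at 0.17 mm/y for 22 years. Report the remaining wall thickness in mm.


Remaining wall = original − CR × time
t = 22.3 − 0.17*22 = 22.3 − 3.74 = 18.56 mm

18.56 mm


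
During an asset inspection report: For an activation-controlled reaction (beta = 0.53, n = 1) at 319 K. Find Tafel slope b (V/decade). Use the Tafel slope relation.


Apply the Tafel slope relation: b = 2.303*R*T/(beta*n*F)
Numerator: 2.303 * 8.314 * 319 = 6107.94
Denominator: 0.53 * 1 * 96485 = 51137.05
b = 6107.94 / 51137.05 = 0.119 V/decade

0.119 V/decade


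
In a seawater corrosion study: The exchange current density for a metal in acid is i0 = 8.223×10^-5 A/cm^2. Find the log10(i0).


i0 = 8.223×10^-5 A/cm^2
log10(i0) = -4.085

-4.085


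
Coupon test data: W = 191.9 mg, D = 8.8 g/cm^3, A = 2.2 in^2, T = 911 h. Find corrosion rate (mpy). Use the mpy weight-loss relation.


Apply the mpy weight-loss relation: CR = 534 * W / (D * A * T)
Numerator: 534 * 191.9 = 102474.6
Denominator: 8.8 * 2.2 * 911 = 17636.96
CR = 102474.6 / 17636.96 = 5.81 mpy

5.81 mpy


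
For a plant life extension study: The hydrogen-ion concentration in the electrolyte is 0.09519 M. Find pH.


pH = −log10[H+]
pH = −log10(0.09519) = 1.02

1.02


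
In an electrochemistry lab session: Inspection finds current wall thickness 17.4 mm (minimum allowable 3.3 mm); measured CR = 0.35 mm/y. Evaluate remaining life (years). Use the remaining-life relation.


Apply the remaining-life relation: RL = (t_current − t_min) / CR
RL = (17.4 − 3.3) / 0.35 = 14.1 / 0.35 = 40.3 years

40.3 years


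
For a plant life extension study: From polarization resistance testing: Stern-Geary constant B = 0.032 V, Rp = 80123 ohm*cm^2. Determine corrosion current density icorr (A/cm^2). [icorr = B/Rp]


Apply the Stern-Geary relation: icorr = B / Rp
icorr = 0.032 / 80123 = 3.994×10^-7 A/cm^2

3.994×10^-7 A/cm^2


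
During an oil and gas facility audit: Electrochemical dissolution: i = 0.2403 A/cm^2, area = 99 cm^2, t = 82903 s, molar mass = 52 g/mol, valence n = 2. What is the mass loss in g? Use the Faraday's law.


Apply Faraday's law: m = i*A*t*M / (n*F)
Total charge passed Q = i*A*t = 0.2403*99*82903 = 1972237.4991 C
m = Q*M/(n*F) = 1972237.4991*52/(2*96485) = 531.46266 g

531.46266 g


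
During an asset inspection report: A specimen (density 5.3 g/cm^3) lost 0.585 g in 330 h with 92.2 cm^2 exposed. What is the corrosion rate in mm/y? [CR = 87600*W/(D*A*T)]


Apply the mm/y weight-loss relation: CR = 87600 * W / (D * A * T)
Numerator: 87600 * 0.585 = 51246.0
Denominator: 5.3 * 92.2 * 330 = 161257.8
CR = 51246.0 / 161257.8 = 0.317789 mm/y

0.317789 mm/y


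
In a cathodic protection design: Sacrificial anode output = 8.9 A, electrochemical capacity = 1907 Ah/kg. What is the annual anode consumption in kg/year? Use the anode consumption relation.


Annual consumption = current * hours per year / capacity
Rate = 8.9 * 8760 / 1907 = 40.9 kg/year

40.9 kg/year


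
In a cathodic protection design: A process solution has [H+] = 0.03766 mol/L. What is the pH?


pH = −log10[H+]
pH = −log10(0.03766) = 1.42

1.42


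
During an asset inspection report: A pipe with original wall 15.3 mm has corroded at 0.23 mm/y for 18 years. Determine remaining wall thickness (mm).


Remaining wall = original − CR × time
t = 15.3 − 0.23*18 = 15.3 − 4.14 = 11.16 mm

11.16 mm


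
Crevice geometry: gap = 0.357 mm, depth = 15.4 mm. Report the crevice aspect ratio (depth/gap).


Aspect ratio = depth / gap
Ratio = 15.4 / 0.357 = 43.1

43.1


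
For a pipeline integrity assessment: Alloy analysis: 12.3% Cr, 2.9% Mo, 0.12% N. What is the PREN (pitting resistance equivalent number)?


Apply the PREN formula: PREN = Cr + 3.3*Mo + 16*N
PREN = 12.3 + 3.3*2.9 + 16*0.12
PREN = 12.3 + 9.57 + 1.92 = 23.79

23.79


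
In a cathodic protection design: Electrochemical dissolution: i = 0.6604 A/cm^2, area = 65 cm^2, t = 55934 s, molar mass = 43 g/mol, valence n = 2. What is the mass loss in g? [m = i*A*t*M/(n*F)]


Apply Faraday's law: m = i*A*t*M / (n*F)
Total charge passed Q = i*A*t = 0.6604*65*55934 = 2401022.884 C
m = Q*M/(n*F) = 2401022.884*43/(2*96485) = 535.026 g

535.026 g


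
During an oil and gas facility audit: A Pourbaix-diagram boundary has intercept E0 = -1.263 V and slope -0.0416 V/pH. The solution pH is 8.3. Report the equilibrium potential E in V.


Apply the Pourbaix line equation: E = E0 + slope*pH
E = -1.263 + (-0.0416)*8.3 = -1.263 + (-0.34528) = -1.60828 V
Rounded to 3 decimal places: E = -1.608 V

-1.608 V


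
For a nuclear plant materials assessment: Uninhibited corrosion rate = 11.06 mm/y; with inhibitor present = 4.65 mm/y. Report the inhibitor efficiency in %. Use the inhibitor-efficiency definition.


Apply the inhibitor-efficiency definition: IE = (CR_blank − CR_inh)/CR_blank × 100
IE = (11.06 − 4.65) / 11.06 × 100
IE = 6.41 / 11.06 × 100 = 58.0 %

58.0 %


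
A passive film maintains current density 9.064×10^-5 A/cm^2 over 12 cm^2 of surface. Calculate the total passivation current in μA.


I = i_pass * A, then convert A → μA (×10^6)
I = 9.064×10^-5 * 12 * 10^6 = 1087.68 μA

1087.68 μA


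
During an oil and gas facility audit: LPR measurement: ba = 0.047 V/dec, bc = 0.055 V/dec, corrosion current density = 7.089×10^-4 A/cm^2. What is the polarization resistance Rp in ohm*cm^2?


Apply the Stern-Geary equation: Rp = ba*bc / (2.303*icorr*(ba+bc))
ba*bc = 0.047*0.055 = 0.002585
ba+bc = 0.102; 2.303*icorr*(ba+bc) = 2.303*7.089×10^-4*0.102 = 1.6652486×10^-4
Rp = 0.002585 / 1.6652486×10^-4 = 15.52 ohm*cm^2

15.52 ohm*cm^2


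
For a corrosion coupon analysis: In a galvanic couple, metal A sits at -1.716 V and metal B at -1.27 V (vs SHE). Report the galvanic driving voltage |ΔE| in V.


Driving voltage is the absolute potential difference.
|ΔE| = |-1.716 − (-1.27)| = 0.446 V

0.446 V


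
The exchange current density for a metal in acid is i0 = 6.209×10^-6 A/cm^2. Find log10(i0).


i0 = 6.209×10^-6 A/cm^2
log10(i0) = -5.207

-5.207


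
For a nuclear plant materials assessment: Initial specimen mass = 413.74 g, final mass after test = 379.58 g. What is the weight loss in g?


Weight loss = initial − final
WL = 413.74 − 379.58 = 34.16 g

34.16 g


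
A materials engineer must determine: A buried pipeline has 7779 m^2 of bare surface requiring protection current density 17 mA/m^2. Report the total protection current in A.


I = area * current density, then convert mA → A (÷1000)
I = 7779 * 17 / 1000 = 132.24 A

132.24 A


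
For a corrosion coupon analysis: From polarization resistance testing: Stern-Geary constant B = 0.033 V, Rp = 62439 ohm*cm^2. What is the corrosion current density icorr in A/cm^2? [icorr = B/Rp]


Apply the Stern-Geary relation: icorr = B / Rp
icorr = 0.033 / 62439 = 5.285×10^-7 A/cm^2

5.285×10^-7 A/cm^2


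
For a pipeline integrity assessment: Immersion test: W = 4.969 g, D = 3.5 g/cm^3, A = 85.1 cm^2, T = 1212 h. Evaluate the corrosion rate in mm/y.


Apply the mm/y weight-loss relation: CR = 87600 * W / (D * A * T)
Numerator: 87600 * 4.969 = 435284.4
Denominator: 3.5 * 85.1 * 1212 = 360994.2
CR = 435284.4 / 360994.2 = 1.20579 mm/y

1.20579 mm/y


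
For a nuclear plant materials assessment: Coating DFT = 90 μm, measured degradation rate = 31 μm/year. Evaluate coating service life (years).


Service life = thickness / degradation rate
Life = 90 / 31 = 2.9 years

2.9 years


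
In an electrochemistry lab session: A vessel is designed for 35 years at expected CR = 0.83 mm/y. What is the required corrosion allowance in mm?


Corrosion allowance = CR × design life
CA = 0.83 * 35 = 29.05 mm

29.05 mm


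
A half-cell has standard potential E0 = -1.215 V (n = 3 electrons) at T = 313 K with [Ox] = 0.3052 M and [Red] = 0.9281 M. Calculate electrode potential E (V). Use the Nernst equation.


Apply the Nernst equation: E = E0 + (RT/nF)*ln([Ox]/[Red])
Step 1: RT/nF = 8.314*313/(3*96485) = 0.00899028 V
Step 2: [Ox]/[Red] = 0.3052/0.9281 = 0.328844
Step 3: ln(0.328844) = -1.112172
Step 4: correction = 0.00899028 * -1.112172 = -0.01 V
E = -1.215 + -0.01 = -1.225 V

-1.225 V


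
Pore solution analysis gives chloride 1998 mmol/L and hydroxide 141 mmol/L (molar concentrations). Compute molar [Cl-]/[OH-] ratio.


Threshold parameter = [Cl-] / [OH-] (molar basis; both in mmol/L, so units cancel)
Ratio = 1998 / 141 = 14.17

14.17


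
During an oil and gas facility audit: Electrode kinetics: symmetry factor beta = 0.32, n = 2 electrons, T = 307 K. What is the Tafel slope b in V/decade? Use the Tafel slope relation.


Apply the Tafel slope relation: b = 2.303*R*T/(beta*n*F)
Numerator: 2.303 * 8.314 * 307 = 5878.17
Denominator: 0.32 * 2 * 96485 = 61750.4
b = 5878.17 / 61750.4 = 0.095 V/decade

0.095 V/decade


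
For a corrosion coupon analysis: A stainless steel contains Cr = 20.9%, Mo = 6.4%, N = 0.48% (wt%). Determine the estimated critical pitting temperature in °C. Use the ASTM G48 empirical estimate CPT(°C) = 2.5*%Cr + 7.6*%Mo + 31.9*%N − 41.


Apply the ASTM G48 empirical CPT estimate: CPT(°C) = 2.5*%Cr + 7.6*%Mo + 31.9*%N − 41
2.5*20.9 = 52.25; 7.6*6.4 = 48.64; 31.9*0.48 = 15.312
CPT = 52.25 + 48.64 + 15.312 − 41 = 75.202 °C
Rounded to 0.1 °C: CPT ≈ 75.2 °C

75.2 °C


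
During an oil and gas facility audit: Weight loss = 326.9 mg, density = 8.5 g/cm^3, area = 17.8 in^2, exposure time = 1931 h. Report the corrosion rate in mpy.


Apply the mpy weight-loss relation: CR = 534 * W / (D * A * T)
Numerator: 534 * 326.9 = 174564.6
Denominator: 8.5 * 17.8 * 1931 = 292160.3
CR = 174564.6 / 292160.3 = 0.597 mpy

0.597 mpy


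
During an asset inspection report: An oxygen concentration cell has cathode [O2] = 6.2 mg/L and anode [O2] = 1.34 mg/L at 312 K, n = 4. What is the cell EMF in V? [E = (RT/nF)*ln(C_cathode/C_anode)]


Apply the Nernst concentration-cell relation: E = (RT/nF)*ln(C_cathode/C_anode)
RT/nF = 8.314*312/(4*96485) = 0.00672117 V
ln(6.2/1.34) = 1.53188
E = 0.00672117 * 1.53188 = 0.0103 V

0.0103 V


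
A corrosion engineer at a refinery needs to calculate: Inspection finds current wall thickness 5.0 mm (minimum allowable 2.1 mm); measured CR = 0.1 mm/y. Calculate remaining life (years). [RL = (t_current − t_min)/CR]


Apply the remaining-life relation: RL = (t_current − t_min) / CR
RL = (5.0 − 2.1) / 0.1 = 2.9 / 0.1 = 29.0 years

29.0 years


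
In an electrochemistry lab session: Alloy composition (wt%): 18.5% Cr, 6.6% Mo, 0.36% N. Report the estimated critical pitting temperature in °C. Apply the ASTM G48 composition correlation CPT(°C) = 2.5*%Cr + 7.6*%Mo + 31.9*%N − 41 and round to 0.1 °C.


Apply the ASTM G48 empirical CPT estimate: CPT(°C) = 2.5*%Cr + 7.6*%Mo + 31.9*%N − 41
2.5*18.5 = 46.25; 7.6*6.6 = 50.16; 31.9*0.36 = 11.484
CPT = 46.25 + 50.16 + 11.484 − 41 = 66.894 °C
Rounded to 0.1 °C: CPT ≈ 66.9 °C

66.9 °C


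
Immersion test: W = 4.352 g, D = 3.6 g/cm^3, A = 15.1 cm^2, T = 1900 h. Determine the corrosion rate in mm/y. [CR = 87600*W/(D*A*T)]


Apply the mm/y weight-loss relation: CR = 87600 * W / (D * A * T)
Numerator: 87600 * 4.352 = 381235.2
Denominator: 3.6 * 15.1 * 1900 = 103284.0
CR = 381235.2 / 103284.0 = 3.6911 mm/y

3.6911 mm/y


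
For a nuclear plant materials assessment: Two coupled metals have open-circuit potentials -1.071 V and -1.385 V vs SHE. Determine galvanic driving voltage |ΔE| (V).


Driving voltage is the absolute potential difference.
|ΔE| = |-1.071 − (-1.385)| = 0.314 V

0.314 V


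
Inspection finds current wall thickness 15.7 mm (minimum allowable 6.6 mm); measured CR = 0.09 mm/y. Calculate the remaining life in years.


Apply the remaining-life relation: RL = (t_current − t_min) / CR
RL = (15.7 − 6.6) / 0.09 = 9.1 / 0.09 = 101.1 years

101.1 years


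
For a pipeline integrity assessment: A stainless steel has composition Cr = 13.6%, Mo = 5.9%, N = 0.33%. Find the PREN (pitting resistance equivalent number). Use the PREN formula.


Apply the PREN formula: PREN = Cr + 3.3*Mo + 16*N
PREN = 13.6 + 3.3*5.9 + 16*0.33
PREN = 13.6 + 19.47 + 5.28 = 38.35

38.35


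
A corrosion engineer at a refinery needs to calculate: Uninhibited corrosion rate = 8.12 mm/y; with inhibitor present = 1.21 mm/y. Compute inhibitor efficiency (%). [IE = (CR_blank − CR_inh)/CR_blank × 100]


Apply the inhibitor-efficiency definition: IE = (CR_blank − CR_inh)/CR_blank × 100
IE = (8.12 − 1.21) / 8.12 × 100
IE = 6.91 / 8.12 × 100 = 85.1 %

85.1 %


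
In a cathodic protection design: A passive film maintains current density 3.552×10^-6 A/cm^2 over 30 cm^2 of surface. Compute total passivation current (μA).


I = i_pass * A, then convert A → μA (×10^6)
I = 3.552×10^-6 * 30 * 10^6 = 106.56 μA

106.56 μA


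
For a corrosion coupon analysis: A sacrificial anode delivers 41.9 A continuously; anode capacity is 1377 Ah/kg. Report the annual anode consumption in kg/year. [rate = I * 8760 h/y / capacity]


Annual consumption = current * hours per year / capacity
Rate = 41.9 * 8760 / 1377 = 266.6 kg/year

266.6 kg/year


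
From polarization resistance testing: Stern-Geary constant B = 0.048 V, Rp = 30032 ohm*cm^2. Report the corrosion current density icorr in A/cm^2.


Apply the Stern-Geary relation: icorr = B / Rp
icorr = 0.048 / 30032 = 1.598×10^-6 A/cm^2

1.598×10^-6 A/cm^2


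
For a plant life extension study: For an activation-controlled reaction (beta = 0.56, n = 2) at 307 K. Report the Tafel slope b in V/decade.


Apply the Tafel slope relation: b = 2.303*R*T/(beta*n*F)
Numerator: 2.303 * 8.314 * 307 = 5878.17
Denominator: 0.56 * 2 * 96485 = 108063.2
b = 5878.17 / 108063.2 = 0.054 V/decade

0.054 V/decade


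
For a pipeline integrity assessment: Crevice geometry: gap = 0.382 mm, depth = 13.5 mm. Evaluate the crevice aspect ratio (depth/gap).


Aspect ratio = depth / gap
Ratio = 13.5 / 0.382 = 35.3

35.3


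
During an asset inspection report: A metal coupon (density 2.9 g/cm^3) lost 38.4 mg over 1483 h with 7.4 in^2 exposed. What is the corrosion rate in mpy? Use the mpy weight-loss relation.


Apply the mpy weight-loss relation: CR = 534 * W / (D * A * T)
Numerator: 534 * 38.4 = 20505.6
Denominator: 2.9 * 7.4 * 1483 = 31825.18
CR = 20505.6 / 31825.18 = 0.644 mpy

0.644 mpy


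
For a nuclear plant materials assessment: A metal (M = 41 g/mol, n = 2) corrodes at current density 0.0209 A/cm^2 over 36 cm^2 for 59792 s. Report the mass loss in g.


Apply Faraday's law: m = i*A*t*M / (n*F)
Total charge passed Q = i*A*t = 0.0209*36*59792 = 44987.5008 C
m = Q*M/(n*F) = 44987.5008*41/(2*96485) = 9.55842 g

9.55842 g


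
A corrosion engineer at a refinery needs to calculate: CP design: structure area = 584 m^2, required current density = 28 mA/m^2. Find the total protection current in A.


I = area * current density, then convert mA → A (÷1000)
I = 584 * 28 / 1000 = 16.35 A

16.35 A


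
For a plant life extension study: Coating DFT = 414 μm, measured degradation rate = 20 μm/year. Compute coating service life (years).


Service life = thickness / degradation rate
Life = 414 / 20 = 20.7 years

20.7 years


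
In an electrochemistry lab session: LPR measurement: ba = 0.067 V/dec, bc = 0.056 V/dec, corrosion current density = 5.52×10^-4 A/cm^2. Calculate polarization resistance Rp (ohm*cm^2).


Apply the Stern-Geary equation: Rp = ba*bc / (2.303*icorr*(ba+bc))
ba*bc = 0.067*0.056 = 0.003752
ba+bc = 0.123; 2.303*icorr*(ba+bc) = 2.303*5.52×10^-4*0.123 = 1.5636449×10^-4
Rp = 0.003752 / 1.5636449×10^-4 = 24.0 ohm*cm^2

24.0 ohm*cm^2


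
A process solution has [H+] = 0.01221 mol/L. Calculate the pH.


pH = −log10[H+]
pH = −log10(0.01221) = 1.91

1.91


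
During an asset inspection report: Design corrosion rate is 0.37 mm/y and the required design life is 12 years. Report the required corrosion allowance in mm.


Corrosion allowance = CR × design life
CA = 0.37 * 12 = 4.44 mm

4.44 mm


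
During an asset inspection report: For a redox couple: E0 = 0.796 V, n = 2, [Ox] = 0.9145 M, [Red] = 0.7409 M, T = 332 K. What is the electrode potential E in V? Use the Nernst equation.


Apply the Nernst equation: E = E0 + (RT/nF)*ln([Ox]/[Red])
Step 1: RT/nF = 8.314*332/(2*96485) = 0.01430403 V
Step 2: [Ox]/[Red] = 0.9145/0.7409 = 1.23431
Step 3: ln(1.23431) = 0.210512
Step 4: correction = 0.01430403 * 0.210512 = 0.003 V
E = 0.796 + 0.003 = 0.799 V

0.799 V


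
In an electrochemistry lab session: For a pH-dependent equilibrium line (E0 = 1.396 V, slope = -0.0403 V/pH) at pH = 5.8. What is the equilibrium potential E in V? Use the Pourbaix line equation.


Apply the Pourbaix line equation: E = E0 + slope*pH
E = 1.396 + (-0.0403)*5.8 = 1.396 + (-0.23374) = 1.16226 V
Rounded to 3 decimal places: E = 1.162 V

1.162 V


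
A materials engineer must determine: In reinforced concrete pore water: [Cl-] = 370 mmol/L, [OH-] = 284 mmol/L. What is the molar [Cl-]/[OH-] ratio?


Threshold parameter = [Cl-] / [OH-] (molar basis; both in mmol/L, so units cancel)
Ratio = 370 / 284 = 1.3

1.3


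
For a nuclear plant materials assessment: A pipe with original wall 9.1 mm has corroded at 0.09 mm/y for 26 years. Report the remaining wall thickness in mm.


Remaining wall = original − CR × time
t = 9.1 − 0.09*26 = 9.1 − 2.34 = 6.76 mm

6.76 mm


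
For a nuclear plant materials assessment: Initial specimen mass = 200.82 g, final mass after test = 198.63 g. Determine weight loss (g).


Weight loss = initial − final
WL = 200.82 − 198.63 = 2.19 g

2.19 g


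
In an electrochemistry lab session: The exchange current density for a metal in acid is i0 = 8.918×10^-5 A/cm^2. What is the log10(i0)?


i0 = 8.918×10^-5 A/cm^2
log10(i0) = -4.05

-4.05


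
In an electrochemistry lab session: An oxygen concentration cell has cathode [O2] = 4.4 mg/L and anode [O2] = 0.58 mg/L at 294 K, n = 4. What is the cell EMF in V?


Apply the Nernst concentration-cell relation: E = (RT/nF)*ln(C_cathode/C_anode)
RT/nF = 8.314*294/(4*96485) = 0.00633341 V
ln(4.4/0.58) = 2.02633
E = 0.00633341 * 2.02633 = 0.01283 V

0.01283 V


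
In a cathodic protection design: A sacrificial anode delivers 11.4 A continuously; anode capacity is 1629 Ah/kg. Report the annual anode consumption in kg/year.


Annual consumption = current * hours per year / capacity
Rate = 11.4 * 8760 / 1629 = 61.3 kg/year

61.3 kg/year


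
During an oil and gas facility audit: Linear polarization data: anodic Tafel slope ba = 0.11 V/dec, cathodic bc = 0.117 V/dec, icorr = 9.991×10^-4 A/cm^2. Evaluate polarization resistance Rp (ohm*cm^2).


Apply the Stern-Geary equation: Rp = ba*bc / (2.303*icorr*(ba+bc))
ba*bc = 0.11*0.117 = 0.01287
ba+bc = 0.227; 2.303*icorr*(ba+bc) = 2.303*9.991×10^-4*0.227 = 5.223105×10^-4
Rp = 0.01287 / 5.223105×10^-4 = 24.6 ohm*cm^2

24.6 ohm*cm^2


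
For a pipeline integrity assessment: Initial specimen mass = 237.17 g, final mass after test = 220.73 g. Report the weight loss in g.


Weight loss = initial − final
WL = 237.17 − 220.73 = 16.44 g

16.44 g


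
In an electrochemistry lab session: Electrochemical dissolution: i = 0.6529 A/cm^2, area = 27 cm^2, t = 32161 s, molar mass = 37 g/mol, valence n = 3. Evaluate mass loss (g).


Apply Faraday's law: m = i*A*t*M / (n*F)
Total charge passed Q = i*A*t = 0.6529*27*32161 = 566943.7563 C
m = Q*M/(n*F) = 566943.7563*37/(3*96485) = 72.47 g

72.47 g


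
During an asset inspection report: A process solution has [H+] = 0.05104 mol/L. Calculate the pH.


pH = −log10[H+]
pH = −log10(0.05104) = 1.29

1.29


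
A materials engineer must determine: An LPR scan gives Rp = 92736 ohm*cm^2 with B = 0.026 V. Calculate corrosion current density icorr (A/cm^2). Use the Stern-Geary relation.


Apply the Stern-Geary relation: icorr = B / Rp
icorr = 0.026 / 92736 = 2.804×10^-7 A/cm^2

2.804×10^-7 A/cm^2


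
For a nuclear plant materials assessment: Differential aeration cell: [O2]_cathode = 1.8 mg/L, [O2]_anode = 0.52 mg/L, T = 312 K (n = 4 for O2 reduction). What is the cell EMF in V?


Apply the Nernst concentration-cell relation: E = (RT/nF)*ln(C_cathode/C_anode)
RT/nF = 8.314*312/(4*96485) = 0.00672117 V
ln(1.8/0.52) = 1.24171
E = 0.00672117 * 1.24171 = 0.00835 V

0.00835 V


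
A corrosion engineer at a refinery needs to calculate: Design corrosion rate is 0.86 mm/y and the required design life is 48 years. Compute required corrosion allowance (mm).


Corrosion allowance = CR × design life
CA = 0.86 * 48 = 41.28 mm

41.28 mm


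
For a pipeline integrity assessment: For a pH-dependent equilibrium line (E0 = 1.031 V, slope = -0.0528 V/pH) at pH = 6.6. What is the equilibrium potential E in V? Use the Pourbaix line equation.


Apply the Pourbaix line equation: E = E0 + slope*pH
E = 1.031 + (-0.0528)*6.6 = 1.031 + (-0.34848) = 0.68252 V
Rounded to 4 decimal places: E = 0.6825 V

0.6825 V


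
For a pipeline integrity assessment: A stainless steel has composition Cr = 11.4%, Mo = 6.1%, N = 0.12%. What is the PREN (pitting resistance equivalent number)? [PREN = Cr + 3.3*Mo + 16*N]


Apply the PREN formula: PREN = Cr + 3.3*Mo + 16*N
PREN = 11.4 + 3.3*6.1 + 16*0.12
PREN = 11.4 + 20.13 + 1.92 = 33.45

33.45


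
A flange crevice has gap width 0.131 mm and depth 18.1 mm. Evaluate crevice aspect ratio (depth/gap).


Aspect ratio = depth / gap
Ratio = 18.1 / 0.131 = 138.2

138.2


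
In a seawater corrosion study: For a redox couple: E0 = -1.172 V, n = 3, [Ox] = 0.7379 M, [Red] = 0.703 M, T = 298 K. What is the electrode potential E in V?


Apply the Nernst equation: E = E0 + (RT/nF)*ln([Ox]/[Red])
Step 1: RT/nF = 8.314*298/(3*96485) = 0.00855944 V
Step 2: [Ox]/[Red] = 0.7379/0.703 = 1.049644
Step 3: ln(1.049644) = 0.048451
Step 4: correction = 0.00855944 * 0.048451 = 0.0004 V
E = -1.172 + 0.0004 = -1.1716 V

-1.1716 V


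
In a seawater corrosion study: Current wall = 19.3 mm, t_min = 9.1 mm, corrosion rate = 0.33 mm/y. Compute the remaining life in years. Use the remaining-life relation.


Apply the remaining-life relation: RL = (t_current − t_min) / CR
RL = (19.3 − 9.1) / 0.33 = 10.2 / 0.33 = 30.9 years

30.9 years


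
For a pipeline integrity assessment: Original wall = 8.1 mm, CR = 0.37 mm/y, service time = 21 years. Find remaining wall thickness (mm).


Remaining wall = original − CR × time
t = 8.1 − 0.37*21 = 8.1 − 7.77 = 0.33 mm

0.33 mm


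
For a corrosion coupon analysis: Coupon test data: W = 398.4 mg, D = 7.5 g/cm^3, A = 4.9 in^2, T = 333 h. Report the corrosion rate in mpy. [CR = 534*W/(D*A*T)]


Apply the mpy weight-loss relation: CR = 534 * W / (D * A * T)
Numerator: 534 * 398.4 = 212745.6
Denominator: 7.5 * 4.9 * 333 = 12237.75
CR = 212745.6 / 12237.75 = 17.38437 mpy

17.38437 mpy


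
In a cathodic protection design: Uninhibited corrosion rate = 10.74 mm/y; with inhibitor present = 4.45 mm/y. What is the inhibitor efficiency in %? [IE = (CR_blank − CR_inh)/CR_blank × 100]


Apply the inhibitor-efficiency definition: IE = (CR_blank − CR_inh)/CR_blank × 100
IE = (10.74 − 4.45) / 10.74 × 100
IE = 6.29 / 10.74 × 100 = 58.6 %

58.6 %


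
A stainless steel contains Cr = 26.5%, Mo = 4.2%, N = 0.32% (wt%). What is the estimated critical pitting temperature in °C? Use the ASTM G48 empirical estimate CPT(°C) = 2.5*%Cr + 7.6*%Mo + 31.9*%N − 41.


Apply the ASTM G48 empirical CPT estimate: CPT(°C) = 2.5*%Cr + 7.6*%Mo + 31.9*%N − 41
2.5*26.5 = 66.25; 7.6*4.2 = 31.92; 31.9*0.32 = 10.208
CPT = 66.25 + 31.92 + 10.208 − 41 = 67.378 °C
Rounded to 0.1 °C: CPT ≈ 67.4 °C

67.4 °C


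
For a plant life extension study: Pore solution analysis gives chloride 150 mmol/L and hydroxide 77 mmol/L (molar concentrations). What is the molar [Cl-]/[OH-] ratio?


Threshold parameter = [Cl-] / [OH-] (molar basis; both in mmol/L, so units cancel)
Ratio = 150 / 77 = 1.95

1.95


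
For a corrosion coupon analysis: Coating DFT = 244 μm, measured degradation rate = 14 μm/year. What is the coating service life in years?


Service life = thickness / degradation rate
Life = 244 / 14 = 17.4 years

17.4 years


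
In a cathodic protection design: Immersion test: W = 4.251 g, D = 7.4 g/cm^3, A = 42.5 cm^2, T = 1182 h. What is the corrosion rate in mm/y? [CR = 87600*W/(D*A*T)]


Apply the mm/y weight-loss relation: CR = 87600 * W / (D * A * T)
Numerator: 87600 * 4.251 = 372387.6
Denominator: 7.4 * 42.5 * 1182 = 371739.0
CR = 372387.6 / 371739.0 = 1.001745 mm/y

1.001745 mm/y


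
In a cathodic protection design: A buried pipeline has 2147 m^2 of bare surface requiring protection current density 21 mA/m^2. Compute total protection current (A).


I = area * current density, then convert mA → A (÷1000)
I = 2147 * 21 / 1000 = 45.09 A

45.09 A


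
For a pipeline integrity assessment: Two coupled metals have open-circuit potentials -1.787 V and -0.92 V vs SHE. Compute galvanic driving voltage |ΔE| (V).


Driving voltage is the absolute potential difference.
|ΔE| = |-1.787 − (-0.92)| = 0.867 V

0.867 V


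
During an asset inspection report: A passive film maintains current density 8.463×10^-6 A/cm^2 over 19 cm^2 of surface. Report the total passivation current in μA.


I = i_pass * A, then convert A → μA (×10^6)
I = 8.463×10^-6 * 19 * 10^6 = 160.8 μA

160.8 μA


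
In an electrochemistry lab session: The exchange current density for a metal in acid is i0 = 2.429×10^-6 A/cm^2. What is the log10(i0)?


i0 = 2.429×10^-6 A/cm^2
log10(i0) = -5.615

-5.615


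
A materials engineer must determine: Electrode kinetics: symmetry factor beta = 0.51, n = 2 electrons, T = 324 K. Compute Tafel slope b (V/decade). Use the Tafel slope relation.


Apply the Tafel slope relation: b = 2.303*R*T/(beta*n*F)
Numerator: 2.303 * 8.314 * 324 = 6203.67
Denominator: 0.51 * 2 * 96485 = 98414.7
b = 6203.67 / 98414.7 = 0.063 V/decade

0.063 V/decade


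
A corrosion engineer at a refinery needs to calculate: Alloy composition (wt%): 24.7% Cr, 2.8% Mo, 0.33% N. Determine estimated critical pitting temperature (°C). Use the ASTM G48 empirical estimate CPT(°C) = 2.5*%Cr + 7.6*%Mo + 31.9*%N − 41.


Apply the ASTM G48 empirical CPT estimate: CPT(°C) = 2.5*%Cr + 7.6*%Mo + 31.9*%N − 41
2.5*24.7 = 61.75; 7.6*2.8 = 21.28; 31.9*0.33 = 10.527
CPT = 61.75 + 21.28 + 10.527 − 41 = 52.557 °C
Rounded to 0.1 °C: CPT ≈ 52.6 °C

52.6 °C


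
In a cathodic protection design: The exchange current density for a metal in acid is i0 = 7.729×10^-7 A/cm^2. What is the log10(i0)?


i0 = 7.729×10^-7 A/cm^2
log10(i0) = -6.112

-6.112


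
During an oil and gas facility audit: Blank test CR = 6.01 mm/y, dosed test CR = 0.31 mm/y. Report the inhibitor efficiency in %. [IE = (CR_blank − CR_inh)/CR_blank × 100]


Apply the inhibitor-efficiency definition: IE = (CR_blank − CR_inh)/CR_blank × 100
IE = (6.01 − 0.31) / 6.01 × 100
IE = 5.7 / 6.01 × 100 = 94.8 %

94.8 %
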